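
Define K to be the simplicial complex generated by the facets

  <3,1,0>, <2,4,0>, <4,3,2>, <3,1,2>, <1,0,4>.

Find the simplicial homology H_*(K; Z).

Fix the vertex order 0 < 1 < 2 < 3 < 4 and write every simplex with vertices in increasing order. Then dim K = 2 and the simplices of K are:

  0-simplices (5): [0], [1], [2], [3], [4]
  1-simplices (10): [0,1], [0,2], [0,3], [0,4], [1,2], [1,3], [1,4], [2,3], [2,4], [3,4]
  2-simplices (5): [0,1,3], [0,1,4], [0,2,4], [1,2,3], [2,3,4]

giving chain groups C_0 ≅ Z^5, C_1 ≅ Z^10, C_2 ≅ Z^5.

∂_1: C_1 → C_0 sends each edge [p,q] (with p < q) to q − p.
This gives a 5×10 integer matrix of rank 4; reducing to Smith normal form yields diagonal entries (1,1,1,1).

∂_2: C_2 → C_1 acts by ∂[p,q,r] = [q,r] − [p,r] + [p,q]. For instance
  ∂[1,2,3] = [2,3] − [1,3] + [1,2],
  ∂[0,1,4] = [1,4] − [0,4] + [0,1].
As a 10×5 matrix over Z this has rank 5, with invariant factors (1,1,1,1,1).

Now H_k = ker ∂_k / im ∂_{k+1}, so:

  H_0: rank C_0 − rank ∂_1 = 5 − 4 = 1, and the invariant factors of ∂_1 are all 1, so H_0 ≅ Z.
  H_1: rank ker ∂_1 − rank ∂_2 = (10 − 4) − 5 = 1, and the invariant factors of ∂_2 are all 1, so H_1 ≅ Z.
  H_2: rank ker ∂_2 − rank ∂_3 = (5 − 5) − 0 = 0, and there is no ∂_3, so H_2 ≅ 0.

(K is a triangulation of the Möbius band.)

H_0 = Z,  H_1 = Z,  H_2 = 0.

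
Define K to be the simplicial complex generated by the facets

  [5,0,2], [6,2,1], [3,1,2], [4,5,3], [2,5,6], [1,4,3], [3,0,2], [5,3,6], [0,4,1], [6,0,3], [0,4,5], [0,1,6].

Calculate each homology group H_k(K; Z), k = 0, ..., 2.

H_0 = Z,  H_1 = Z/2,  H_2 = 0.

Fix the vertex order 0 < 1 < 2 < 3 < 4 < 5 < 6 and write every simplex with vertices in increasing order. Then dim K = 2 and the simplices of K are:

  0-simplices (7): [0], [1], [2], [3], [4], [5], [6]
  1-simplices (18): [0,1], [0,2], [0,3], [0,4], [0,5], [0,6], [1,2], [1,3], [1,4], [1,6], [2,3], [2,5], [2,6], [3,4], [3,5], [3,6], [4,5], [5,6]
  2-simplices (12): [0,1,4], [0,1,6], [0,2,3], [0,2,5], [0,3,6], [0,4,5], [1,2,3], [1,2,6], [1,3,4], [2,5,6], [3,4,5], [3,5,6]

giving chain groups C_0 ≅ Z^7, C_1 ≅ Z^18, C_2 ≅ Z^12.

The boundary map ∂_1: C_1 → C_0 is given by ∂[p,q] = [q] − [p]. For instance
  ∂[3,6] = [6] − [3].
This gives a 7×18 integer matrix of rank 6; reducing to Smith normal form yields diagonal entries (1,1,1,1,1,1).

The boundary map ∂_2: C_2 → C_1 acts by ∂[p,q,r] = [q,r] − [p,r] + [p,q]. For instance
  ∂[3,4,5] = [4,5] − [3,5] + [3,4],
  ∂[1,2,6] = [2,6] − [1,6] + [1,2].
The 18×12 boundary matrix has rank 12 and Smith normal form diag(1,1,1,1,1,1,1,1,1,1,1,2).

From H_k ≅ ker(∂_k) / im(∂_{k+1}) we obtain:

  H_0: rank C_0 − rank ∂_1 = 7 − 6 = 1, and the invariant factors of ∂_1 are all 1, so H_0 ≅ Z.
  H_1: rank ker ∂_1 − rank ∂_2 = (18 − 6) − 12 = 0, and ∂_2 has invariant factor 2 > 1, so H_1 ≅ Z/2.
  H_2: rank ker ∂_2 − rank ∂_3 = (12 − 12) − 0 = 0, and there is no ∂_3, so H_2 ≅ 0.

As a check, the Euler characteristic is 7 − 18 + 12 = 1, which agrees with 1 − 0 + 0 = 1.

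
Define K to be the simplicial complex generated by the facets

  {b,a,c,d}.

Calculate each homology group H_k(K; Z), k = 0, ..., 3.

H_0 ≅ Z,  H_1 = 0,  H_2 = 0,  H_3 = 0.

Take the total order a < b < c < d on the vertex set. Then K (dimension 3) consists of the simplices:

  0-simplices (4): a, b, c, d
  1-simplices (6): ab, ac, ad, bc, bd, cd
  2-simplices (4): abc, abd, acd, bcd
  3-simplices (1): abcd

so the chain groups are C_0 ≅ Z^4, C_1 ≅ Z^6, C_2 ≅ Z^4, C_3 ≅ Z^1.

∂_1: C_1 → C_0 sends each edge [p,q] (with p < q) to q − p. For instance
  ∂ad = d − a.
The 4×6 boundary matrix has rank 3 and Smith normal form diag(1,1,1).

Boundary ∂_2: C_2 → C_1 maps a triangle to the signed sum of its edges. For instance
  ∂bcd = cd − bd + bc,
  ∂abc = bc − ac + ab.
This gives a 6×4 integer matrix of rank 3; reducing to Smith normal form yields diagonal entries (1,1,1).

The boundary map ∂_3: C_3 → C_2 sends each 3-simplex σ to the alternating sum Σ_i (−1)^i (σ with its i-th vertex removed). For instance
  ∂abcd = bcd − acd + abd − abc.
The 4×1 boundary matrix has rank 1 and Smith normal form diag(1).

Now H_k = ker ∂_k / im ∂_{k+1}, so:

  H_0: rank C_0 − rank ∂_1 = 4 − 3 = 1, and the invariant factors of ∂_1 are all 1, so H_0 = Z.
  H_1: rank ker ∂_1 − rank ∂_2 = (6 − 3) − 3 = 0, and the invariant factors of ∂_2 are all 1, so H_1 = 0.
  H_2: rank ker ∂_2 − rank ∂_3 = (4 − 3) − 1 = 0, and the invariant factors of ∂_3 are all 1, so H_2 = 0.
  H_3: rank ker ∂_3 − rank ∂_4 = (1 − 1) − 0 = 0, and there is no ∂_4, so H_3 = 0.

As a check, the Euler characteristic is 4 − 6 + 4 − 1 = 1, which agrees with 1 − 0 + 0 − 0 = 1.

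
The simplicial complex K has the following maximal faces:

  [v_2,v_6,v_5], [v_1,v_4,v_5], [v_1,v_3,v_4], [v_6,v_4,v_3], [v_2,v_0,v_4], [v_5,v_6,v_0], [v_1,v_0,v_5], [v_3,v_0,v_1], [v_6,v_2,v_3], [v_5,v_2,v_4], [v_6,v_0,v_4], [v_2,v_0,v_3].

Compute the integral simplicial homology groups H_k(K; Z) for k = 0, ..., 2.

K has 7 vertices, 18 edges, 12 triangles.
rank ∂_0 = 0, rank ∂_1 = 6 ⇒ b_0 = 7 − 0 − 6 = 1; all invariant factors of ∂_1 are 1 so no torsion. So H_0 = Z.
rank ∂_1 = 6, rank ∂_2 = 12 ⇒ b_1 = 18 − 6 − 12 = 0; ∂_2 has invariant factor(s) [2] giving torsion. So H_1 = Z_2.
rank ∂_2 = 12, rank ∂_3 = 0 ⇒ b_2 = 12 − 12 − 0 = 0. So H_2 = 0.

H_0 ≅ Z,  H_1 ≅ Z_2,  H_2 = 0.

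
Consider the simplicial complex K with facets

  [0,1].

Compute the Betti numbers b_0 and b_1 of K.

b_0 = 1, b_1 = 0.

Take the total order 0 < 1 on the vertex set. Then K (dimension 1) consists of the simplices:

  0-simplices (2): [0], [1]
  1-simplices (1): [0,1]

Hence C_0 ≅ Z^2, C_1 ≅ Z^1.

Boundary ∂_1: C_1 → C_0 sends each edge [p,q] (with p < q) to q − p. For instance
  ∂[0,1] = [1] − [0].
The 2×1 boundary matrix has rank 1 and Smith normal form diag(1).

From H_k ≅ ker(∂_k) / im(∂_{k+1}) we obtain:

  H_0: rank C_0 − rank ∂_1 = 2 − 1 = 1, and the invariant factors of ∂_1 are all 1, so H_0 ≅ Z.
  H_1: rank ker ∂_1 − rank ∂_2 = (1 − 1) − 0 = 0, and there is no ∂_2, so H_1 ≅ 0.

As a check, the Euler characteristic is 2 − 1 = 1, which agrees with 1 − 0 = 1.
(K is a triangulation of the 1-simplex.)

Hence the Betti numbers are b_0 = 1, b_1 = 0.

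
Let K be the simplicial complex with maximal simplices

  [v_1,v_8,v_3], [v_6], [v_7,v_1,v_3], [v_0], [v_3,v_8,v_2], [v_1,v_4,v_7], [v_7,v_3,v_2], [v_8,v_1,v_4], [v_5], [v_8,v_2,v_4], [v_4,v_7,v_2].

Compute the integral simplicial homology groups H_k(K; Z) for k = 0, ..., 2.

We work with the vertex ordering v_0 < v_1 < v_2 < v_3 < v_4 < v_5 < v_6 < v_7 < v_8. The simplices of K, each written with vertices in increasing order, are:

  0-simplices (9): [v_0], [v_1], [v_2], [v_3], [v_4], [v_5], [v_6], [v_7], [v_8]
  1-simplices (12): [v_1,v_3], [v_1,v_4], [v_1,v_7], [v_1,v_8], [v_2,v_3], [v_2,v_4], [v_2,v_7], [v_2,v_8], [v_3,v_7], [v_3,v_8], [v_4,v_7], [v_4,v_8]
  2-simplices (8): [v_1,v_3,v_7], [v_1,v_3,v_8], [v_1,v_4,v_7], [v_1,v_4,v_8], [v_2,v_3,v_7], [v_2,v_3,v_8], [v_2,v_4,v_7], [v_2,v_4,v_8]

Hence C_0 ≅ Z^9, C_1 ≅ Z^12, C_2 ≅ Z^8.

∂_1: C_1 → C_0 sends each edge [p,q] (with p < q) to q − p. For instance
  ∂[v_4,v_8] = [v_8] − [v_4].
The 9×12 boundary matrix has rank 5 and Smith normal form diag(1,1,1,1,1).

Boundary ∂_2: C_2 → C_1 maps a triangle to the signed sum of its edges. For instance
  ∂[v_2,v_3,v_8] = [v_3,v_8] − [v_2,v_8] + [v_2,v_3],
  ∂[v_1,v_4,v_7] = [v_4,v_7] − [v_1,v_7] + [v_1,v_4].
The 12×8 boundary matrix has rank 7 and Smith normal form diag(1,1,1,1,1,1,1).

Now H_k = ker ∂_k / im ∂_{k+1}, so:

  H_0: rank C_0 − rank ∂_1 = 9 − 5 = 4, and the invariant factors of ∂_1 are all 1, so H_0 = Z^4.
  H_1: rank ker ∂_1 − rank ∂_2 = (12 − 5) − 7 = 0, and the invariant factors of ∂_2 are all 1, so H_1 = 0.
  H_2: rank ker ∂_2 − rank ∂_3 = (8 − 7) − 0 = 1, and there is no ∂_3, so H_2 = Z.

H_0 = Z^4,  H_1 = 0,  H_2 = Z.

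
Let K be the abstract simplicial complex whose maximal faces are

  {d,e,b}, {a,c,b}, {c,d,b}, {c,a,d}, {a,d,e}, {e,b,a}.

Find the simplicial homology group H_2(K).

H_2 = Z.

Fix the vertex order a < b < c < d < e and write every simplex with vertices in increasing order. Then dim K = 2 and the simplices of K are:

  0-simplices (5): a, b, c, d, e
  1-simplices (9): ab, ac, ad, ae, bc, bd, be, cd, de
  2-simplices (6): abc, abe, acd, ade, bcd, bde

so the chain groups are C_0 ≅ Z^5, C_1 ≅ Z^9, C_2 ≅ Z^6.

Boundary ∂_1: C_1 → C_0 sends each edge [p,q] (with p < q) to q − p. For instance
  ∂cd = d − c.
The resulting 5×9 matrix has rank 4, and its Smith normal form has invariant factors (1,1,1,1).

Boundary ∂_2: C_2 → C_1 sends each 2-simplex [p,q,r] to [q,r] − [p,r] + [p,q]. For instance
  ∂abe = be − ae + ab,
  ∂bde = de − be + bd.
The 9×6 boundary matrix has rank 5 and Smith normal form diag(1,1,1,1,1).

Computing H_k = (kernel of ∂_k) / (image of ∂_{k+1}):

  H_2: rank ker ∂_2 − rank ∂_3 = (6 − 5) − 0 = 1, and there is no ∂_3, so H_2 ≅ Z.

(K is a triangulation of the 2-sphere S^2.)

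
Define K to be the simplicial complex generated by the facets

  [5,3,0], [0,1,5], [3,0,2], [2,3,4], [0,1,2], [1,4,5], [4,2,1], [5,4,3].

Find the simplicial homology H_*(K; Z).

H_0 = Z,  H_1 = 0,  H_2 = Z.

Fix the vertex order 0 < 1 < 2 < 3 < 4 < 5 and write every simplex with vertices in increasing order. Then dim K = 2 and the simplices of K are:

  0-simplices (6): [0], [1], [2], [3], [4], [5]
  1-simplices (12): [0,1], [0,2], [0,3], [0,5], [1,2], [1,4], [1,5], [2,3], [2,4], [3,4], [3,5], [4,5]
  2-simplices (8): [0,1,2], [0,1,5], [0,2,3], [0,3,5], [1,2,4], [1,4,5], [2,3,4], [3,4,5]

giving chain groups C_0 ≅ Z^6, C_1 ≅ Z^12, C_2 ≅ Z^8.

The boundary map ∂_1: C_1 → C_0 sends each edge [p,q] (with p < q) to q − p.
The 6×12 boundary matrix has rank 5 and Smith normal form diag(1,1,1,1,1).

∂_2: C_2 → C_1 acts by ∂[p,q,r] = [q,r] − [p,r] + [p,q]. For instance
  ∂[0,3,5] = [3,5] − [0,5] + [0,3],
  ∂[2,3,4] = [3,4] − [2,4] + [2,3].
The 12×8 boundary matrix has rank 7 and Smith normal form diag(1,1,1,1,1,1,1).

Computing H_k = (kernel of ∂_k) / (image of ∂_{k+1}):

  H_0: rank C_0 − rank ∂_1 = 6 − 5 = 1, and the invariant factors of ∂_1 are all 1, so H_0 = Z.
  H_1: rank ker ∂_1 − rank ∂_2 = (12 − 5) − 7 = 0, and the invariant factors of ∂_2 are all 1, so H_1 = 0.
  H_2: rank ker ∂_2 − rank ∂_3 = (8 − 7) − 0 = 1, and there is no ∂_3, so H_2 = Z.

As a check, the Euler characteristic is 6 − 12 + 8 = 2, which agrees with 1 − 0 + 1 = 2.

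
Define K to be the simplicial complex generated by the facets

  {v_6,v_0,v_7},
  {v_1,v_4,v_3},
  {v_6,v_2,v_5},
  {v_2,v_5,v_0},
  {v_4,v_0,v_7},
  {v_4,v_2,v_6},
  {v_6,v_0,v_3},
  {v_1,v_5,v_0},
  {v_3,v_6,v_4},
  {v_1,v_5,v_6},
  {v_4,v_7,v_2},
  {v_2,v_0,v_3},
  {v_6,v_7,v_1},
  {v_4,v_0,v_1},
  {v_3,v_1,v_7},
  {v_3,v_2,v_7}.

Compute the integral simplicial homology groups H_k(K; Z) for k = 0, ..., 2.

H_0 ≅ Z,  H_1 ≅ Z^2,  H_2 ≅ Z.

We work with the vertex ordering v_0 < v_1 < v_2 < v_3 < v_4 < v_5 < v_6 < v_7. The simplices of K, each written with vertices in increasing order, are:

  0-simplices (8): [v_0], [v_1], [v_2], [v_3], [v_4], [v_5], [v_6], [v_7]
  1-simplices (24): (24 of them)
  2-simplices (16): (16 of them)

Hence C_0 ≅ Z^8, C_1 ≅ Z^24, C_2 ≅ Z^16.

The boundary map ∂_1: C_1 → C_0 is given by ∂[p,q] = [q] − [p]. For instance
  ∂[v_0,v_1] = [v_1] − [v_0].
As a 8×24 matrix over Z this has rank 7, with invariant factors (1,1,1,1,1,1,1).

∂_2: C_2 → C_1 sends each 2-simplex [p,q,r] to [q,r] − [p,r] + [p,q]. For instance
  ∂[v_1,v_5,v_6] = [v_5,v_6] − [v_1,v_6] + [v_1,v_5],
  ∂[v_0,v_2,v_3] = [v_2,v_3] − [v_0,v_3] + [v_0,v_2].
The 24×16 boundary matrix has rank 15 and Smith normal form diag(1,1,1,1,1,1,1,1,1,1,1,1,1,1,1).

Computing H_k = (kernel of ∂_k) / (image of ∂_{k+1}):

  H_0: rank C_0 − rank ∂_1 = 8 − 7 = 1, and the invariant factors of ∂_1 are all 1, so H_0 ≅ Z.
  H_1: rank ker ∂_1 − rank ∂_2 = (24 − 7) − 15 = 2, and the invariant factors of ∂_2 are all 1, so H_1 ≅ Z^2.
  H_2: rank ker ∂_2 − rank ∂_3 = (16 − 15) − 0 = 1, and there is no ∂_3, so H_2 ≅ Z.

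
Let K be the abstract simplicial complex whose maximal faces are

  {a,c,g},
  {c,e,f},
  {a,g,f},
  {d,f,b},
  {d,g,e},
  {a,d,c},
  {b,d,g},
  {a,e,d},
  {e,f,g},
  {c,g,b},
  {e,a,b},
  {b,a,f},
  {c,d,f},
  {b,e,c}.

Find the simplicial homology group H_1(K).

H_1 ≅ Z^2.

We work with the vertex ordering a < b < c < d < e < f < g. The simplices of K, each written with vertices in increasing order, are:

  0-simplices (7): a, b, c, d, e, f, g
  1-simplices (21): ab, ac, ad, ae, af, ag, bc, bd, be, bf, bg, cd, ce, cf, cg, de, df, dg, ef, eg, fg
  2-simplices (14): abe, abf, acd, acg, ade, afg, bce, bcg, bdf, bdg, cdf, cef, deg, efg

giving chain groups C_0 ≅ Z^7, C_1 ≅ Z^21, C_2 ≅ Z^14.

Boundary ∂_1: C_1 → C_0 maps an edge to its endpoints' difference, ∂[p,q] = q − p. For instance
  ∂af = f − a.
The 7×21 boundary matrix has rank 6 and Smith normal form diag(1,1,1,1,1,1).

∂_2: C_2 → C_1 acts by ∂[p,q,r] = [q,r] − [p,r] + [p,q]. For instance
  ∂bcg = cg − bg + bc,
  ∂afg = fg − ag + af.
As a 21×14 matrix over Z this has rank 13, with invariant factors (1,1,1,1,1,1,1,1,1,1,1,1,1).

Computing H_k = (kernel of ∂_k) / (image of ∂_{k+1}):

  H_1: rank ker ∂_1 − rank ∂_2 = (21 − 6) − 13 = 2, and the invariant factors of ∂_2 are all 1, so H_1 = Z^2.

(K is a triangulation of the torus T^2.)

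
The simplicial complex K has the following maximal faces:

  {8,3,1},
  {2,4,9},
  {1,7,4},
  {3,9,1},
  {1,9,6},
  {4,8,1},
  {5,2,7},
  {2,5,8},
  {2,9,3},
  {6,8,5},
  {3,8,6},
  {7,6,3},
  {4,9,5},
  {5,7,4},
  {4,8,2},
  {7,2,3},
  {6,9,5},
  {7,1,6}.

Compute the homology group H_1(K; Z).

H_1 ≅ Z × Z/2.

K has 9 vertices, 27 edges, 18 triangles.
rank ∂_1 = 8, rank ∂_2 = 18 ⇒ b_1 = 27 − 8 − 18 = 1; ∂_2 has invariant factor(s) [2] giving torsion. So H_1 = Z × Z/2.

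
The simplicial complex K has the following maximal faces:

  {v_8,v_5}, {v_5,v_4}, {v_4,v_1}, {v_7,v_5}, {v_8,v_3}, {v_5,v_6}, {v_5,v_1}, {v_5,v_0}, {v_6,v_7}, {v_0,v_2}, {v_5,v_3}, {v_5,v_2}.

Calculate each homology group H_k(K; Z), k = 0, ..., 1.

H_0 = Z,  H_1 = Z^4.

Take the total order v_0 < v_1 < v_2 < v_3 < v_4 < v_5 < v_6 < v_7 < v_8 on the vertex set. Then K (dimension 1) consists of the simplices:

  0-simplices (9): [v_0], [v_1], [v_2], [v_3], [v_4], [v_5], [v_6], [v_7], [v_8]
  1-simplices (12): [v_0,v_2], [v_0,v_5], [v_1,v_4], [v_1,v_5], [v_2,v_5], [v_3,v_5], [v_3,v_8], [v_4,v_5], [v_5,v_6], [v_5,v_7], [v_5,v_8], [v_6,v_7]

Hence C_0 ≅ Z^9, C_1 ≅ Z^12.

Boundary ∂_1: C_1 → C_0 sends each edge [p,q] (with p < q) to q − p. For instance
  ∂[v_3,v_8] = [v_8] − [v_3].
As a 9×12 matrix over Z this has rank 8, with invariant factors (1,1,1,1,1,1,1,1).

From H_k ≅ ker(∂_k) / im(∂_{k+1}) we obtain:

  H_0: rank C_0 − rank ∂_1 = 9 − 8 = 1, and the invariant factors of ∂_1 are all 1, so H_0 = Z.
  H_1: rank ker ∂_1 − rank ∂_2 = (12 − 8) − 0 = 4, and there is no ∂_2, so H_1 = Z^4.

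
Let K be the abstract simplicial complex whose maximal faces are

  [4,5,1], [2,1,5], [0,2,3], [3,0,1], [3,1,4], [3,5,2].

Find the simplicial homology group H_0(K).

H_0 ≅ Z.

Order the vertices as 0 < 1 < 2 < 3 < 4 < 5. Listing each simplex with vertices in this order, K has dimension 2 with simplices:

  0-simplices (6): [0], [1], [2], [3], [4], [5]
  1-simplices (12): [0,1], [0,2], [0,3], [1,2], [1,3], [1,4], [1,5], [2,3], [2,5], [3,4], [3,5], [4,5]
  2-simplices (6): [0,1,3], [0,2,3], [1,2,5], [1,3,4], [1,4,5], [2,3,5]

giving chain groups C_0 ≅ Z^6, C_1 ≅ Z^12, C_2 ≅ Z^6.

Boundary ∂_1: C_1 → C_0 maps an edge to its endpoints' difference, ∂[p,q] = q − p. For instance
  ∂[2,3] = [3] − [2].
The resulting 6×12 matrix has rank 5, and its Smith normal form has invariant factors (1,1,1,1,1).

Boundary ∂_2: C_2 → C_1 sends each 2-simplex [p,q,r] to [q,r] − [p,r] + [p,q]. For instance
  ∂[1,3,4] = [3,4] − [1,4] + [1,3],
  ∂[2,3,5] = [3,5] − [2,5] + [2,3].
The resulting 12×6 matrix has rank 6, and its Smith normal form has invariant factors (1,1,1,1,1,1).

From H_k ≅ ker(∂_k) / im(∂_{k+1}) we obtain:

  H_0: rank C_0 − rank ∂_1 = 6 − 5 = 1, and the invariant factors of ∂_1 are all 1, so H_0 ≅ Z.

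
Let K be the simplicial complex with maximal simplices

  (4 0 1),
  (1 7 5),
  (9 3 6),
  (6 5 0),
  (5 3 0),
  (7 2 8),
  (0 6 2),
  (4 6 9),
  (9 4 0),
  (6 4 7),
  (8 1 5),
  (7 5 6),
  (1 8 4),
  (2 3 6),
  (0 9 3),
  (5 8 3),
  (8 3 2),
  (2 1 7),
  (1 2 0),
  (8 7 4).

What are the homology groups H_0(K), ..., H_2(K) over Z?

H_0 = Z,  H_1 = Z × Z/2,  H_2 = 0.

Take the total order 0 < 1 < 2 < 3 < 4 < 5 < 6 < 7 < 8 < 9 on the vertex set. Then K (dimension 2) consists of the simplices:

  0-simplices (10): [0], [1], [2], [3], [4], [5], [6], [7], [8], [9]
  1-simplices (30): (30 of them)
  2-simplices (20): (20 of them)

so the chain groups are C_0 ≅ Z^10, C_1 ≅ Z^30, C_2 ≅ Z^20.

Boundary ∂_1: C_1 → C_0 sends each edge [p,q] (with p < q) to q − p. For instance
  ∂[5,6] = [6] − [5].
As a 10×30 matrix over Z this has rank 9, with invariant factors (1,1,1,1,1,1,1,1,1).

∂_2: C_2 → C_1 sends each 2-simplex [p,q,r] to [q,r] − [p,r] + [p,q]. For instance
  ∂[2,7,8] = [7,8] − [2,8] + [2,7],
  ∂[3,6,9] = [6,9] − [3,9] + [3,6].
The 30×20 boundary matrix has rank 20 and Smith normal form diag(1,1,1,1,1,1,1,1,1,1,1,1,1,1,1,1,1,1,1,2).

Now H_k = ker ∂_k / im ∂_{k+1}, so:

  H_0: rank C_0 − rank ∂_1 = 10 − 9 = 1, and the invariant factors of ∂_1 are all 1, so H_0 = Z.
  H_1: rank ker ∂_1 − rank ∂_2 = (30 − 9) − 20 = 1, and ∂_2 has invariant factor 2 > 1, so H_1 = Z × Z/2.
  H_2: rank ker ∂_2 − rank ∂_3 = (20 − 20) − 0 = 0, and there is no ∂_3, so H_2 = 0.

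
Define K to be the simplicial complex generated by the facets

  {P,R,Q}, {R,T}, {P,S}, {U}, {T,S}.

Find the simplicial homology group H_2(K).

Fix the vertex order P < Q < R < S < T < U and write every simplex with vertices in increasing order. Then dim K = 2 and the simplices of K are:

  0-simplices (6): P, Q, R, S, T, U
  1-simplices (6): PQ, PR, PS, QR, RT, ST
  2-simplices (1): PQR

giving chain groups C_0 ≅ Z^6, C_1 ≅ Z^6, C_2 ≅ Z^1.

The boundary map ∂_1: C_1 → C_0 maps an edge to its endpoints' difference, ∂[p,q] = q − p. For instance
  ∂ST = T − S.
The 6×6 boundary matrix has rank 4 and Smith normal form diag(1,1,1,1).

The boundary map ∂_2: C_2 → C_1 maps a triangle to the signed sum of its edges. For instance
  ∂PQR = QR − PR + PQ.
This gives a 6×1 integer matrix of rank 1; reducing to Smith normal form yields diagonal entries (1).

From H_k ≅ ker(∂_k) / im(∂_{k+1}) we obtain:

  H_2: rank ker ∂_2 − rank ∂_3 = (1 − 1) − 0 = 0, and there is no ∂_3, so H_2 ≅ 0.

H_2 ≅ 0.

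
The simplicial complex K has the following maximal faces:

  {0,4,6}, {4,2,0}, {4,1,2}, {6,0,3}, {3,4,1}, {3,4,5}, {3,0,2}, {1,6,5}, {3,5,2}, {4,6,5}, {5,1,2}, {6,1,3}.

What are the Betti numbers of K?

Order the vertices as 0 < 1 < 2 < 3 < 4 < 5 < 6. Listing each simplex with vertices in this order, K has dimension 2 with simplices:

  0-simplices (7): [0], [1], [2], [3], [4], [5], [6]
  1-simplices (18): [0,2], [0,3], [0,4], [0,6], [1,2], [1,3], [1,4], [1,5], [1,6], [2,3], [2,4], [2,5], [3,4], [3,5], [3,6], [4,5], [4,6], [5,6]
  2-simplices (12): [0,2,3], [0,2,4], [0,3,6], [0,4,6], [1,2,4], [1,2,5], [1,3,4], [1,3,6], [1,5,6], [2,3,5], [3,4,5], [4,5,6]

Hence C_0 ≅ Z^7, C_1 ≅ Z^18, C_2 ≅ Z^12.

The boundary map ∂_1: C_1 → C_0 maps an edge to its endpoints' difference, ∂[p,q] = q − p.
This gives a 7×18 integer matrix of rank 6; reducing to Smith normal form yields diagonal entries (1,1,1,1,1,1).

The boundary map ∂_2: C_2 → C_1 sends each 2-simplex [p,q,r] to [q,r] − [p,r] + [p,q]. For instance
  ∂[4,5,6] = [5,6] − [4,6] + [4,5],
  ∂[0,4,6] = [4,6] − [0,6] + [0,4].
This gives a 18×12 integer matrix of rank 12; reducing to Smith normal form yields diagonal entries (1,1,1,1,1,1,1,1,1,1,1,2).

From H_k ≅ ker(∂_k) / im(∂_{k+1}) we obtain:

  H_0: rank C_0 − rank ∂_1 = 7 − 6 = 1, and the invariant factors of ∂_1 are all 1, so H_0 = Z.
  H_1: rank ker ∂_1 − rank ∂_2 = (18 − 6) − 12 = 0, and ∂_2 has invariant factor 2 > 1, so H_1 = Z/2.
  H_2: rank ker ∂_2 − rank ∂_3 = (12 − 12) − 0 = 0, and there is no ∂_3, so H_2 = 0.

As a check, the Euler characteristic is 7 − 18 + 12 = 1, which agrees with 1 − 0 + 0 = 1.
(K is a triangulation of the real projective plane RP^2.)

Hence the Betti numbers are b_0 = 1, b_1 = 0, b_2 = 0.

b_0 = 1, b_1 = 0, b_2 = 0.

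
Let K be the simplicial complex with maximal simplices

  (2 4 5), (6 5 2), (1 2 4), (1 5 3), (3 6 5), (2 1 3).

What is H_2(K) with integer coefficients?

H_2 ≅ 0.

We work with the vertex ordering 1 < 2 < 3 < 4 < 5 < 6. The simplices of K, each written with vertices in increasing order, are:

  0-simplices (6): [1], [2], [3], [4], [5], [6]
  1-simplices (12): [1,2], [1,3], [1,4], [1,5], [2,3], [2,4], [2,5], [2,6], [3,5], [3,6], [4,5], [5,6]
  2-simplices (6): [1,2,3], [1,2,4], [1,3,5], [2,4,5], [2,5,6], [3,5,6]

giving chain groups C_0 ≅ Z^6, C_1 ≅ Z^12, C_2 ≅ Z^6.

∂_1: C_1 → C_0 maps an edge to its endpoints' difference, ∂[p,q] = q − p.
This gives a 6×12 integer matrix of rank 5; reducing to Smith normal form yields diagonal entries (1,1,1,1,1).

The boundary map ∂_2: C_2 → C_1 maps a triangle to the signed sum of its edges. For instance
  ∂[2,4,5] = [4,5] − [2,5] + [2,4],
  ∂[1,3,5] = [3,5] − [1,5] + [1,3].
This gives a 12×6 integer matrix of rank 6; reducing to Smith normal form yields diagonal entries (1,1,1,1,1,1).

Computing H_k = (kernel of ∂_k) / (image of ∂_{k+1}):

  H_2: rank ker ∂_2 − rank ∂_3 = (6 − 6) − 0 = 0, and there is no ∂_3, so H_2 ≅ 0.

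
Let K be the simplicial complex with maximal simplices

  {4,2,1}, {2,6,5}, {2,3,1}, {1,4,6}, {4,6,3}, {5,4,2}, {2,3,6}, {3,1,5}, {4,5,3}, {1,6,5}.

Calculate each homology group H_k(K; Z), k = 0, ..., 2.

H_0 ≅ Z,  H_1 ≅ Z/2Z,  H_2 = 0.

Fix the vertex order 1 < 2 < 3 < 4 < 5 < 6 and write every simplex with vertices in increasing order. Then dim K = 2 and the simplices of K are:

  0-simplices (6): [1], [2], [3], [4], [5], [6]
  1-simplices (15): [1,2], [1,3], [1,4], [1,5], [1,6], [2,3], [2,4], [2,5], [2,6], [3,4], [3,5], [3,6], [4,5], [4,6], [5,6]
  2-simplices (10): [1,2,3], [1,2,4], [1,3,5], [1,4,6], [1,5,6], [2,3,6], [2,4,5], [2,5,6], [3,4,5], [3,4,6]

Hence C_0 ≅ Z^6, C_1 ≅ Z^15, C_2 ≅ Z^10.

Boundary ∂_1: C_1 → C_0 maps an edge to its endpoints' difference, ∂[p,q] = q − p.
This gives a 6×15 integer matrix of rank 5; reducing to Smith normal form yields diagonal entries (1,1,1,1,1).

Boundary ∂_2: C_2 → C_1 sends each 2-simplex [p,q,r] to [q,r] − [p,r] + [p,q]. For instance
  ∂[2,5,6] = [5,6] − [2,6] + [2,5],
  ∂[1,3,5] = [3,5] − [1,5] + [1,3].
As a 15×10 matrix over Z this has rank 10, with invariant factors (1,1,1,1,1,1,1,1,1,2).

Computing H_k = (kernel of ∂_k) / (image of ∂_{k+1}):

  H_0: rank C_0 − rank ∂_1 = 6 − 5 = 1, and the invariant factors of ∂_1 are all 1, so H_0 = Z.
  H_1: rank ker ∂_1 − rank ∂_2 = (15 − 5) − 10 = 0, and ∂_2 has invariant factor 2 > 1, so H_1 = Z/2Z.
  H_2: rank ker ∂_2 − rank ∂_3 = (10 − 10) − 0 = 0, and there is no ∂_3, so H_2 = 0.

(K is a triangulation of the real projective plane RP^2.)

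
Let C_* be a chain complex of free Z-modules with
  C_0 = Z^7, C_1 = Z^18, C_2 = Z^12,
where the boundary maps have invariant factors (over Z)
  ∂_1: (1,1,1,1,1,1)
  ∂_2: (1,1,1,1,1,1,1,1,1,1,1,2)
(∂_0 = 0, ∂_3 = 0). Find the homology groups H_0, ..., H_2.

H_0: b_0 = 7 − 0 − 6 = 1; torsion from ∂_1 factors > 1: none. So H_0 ≅ Z.
H_1: b_1 = 18 − 6 − 12 = 0; torsion from ∂_2 factors > 1: [2]. So H_1 ≅ Z/2.
H_2: b_2 = 12 − 12 − 0 = 0; torsion from ∂_3 factors > 1: none. So H_2 ≅ 0.

H_0 ≅ Z,  H_1 ≅ Z/2,  H_2 = 0.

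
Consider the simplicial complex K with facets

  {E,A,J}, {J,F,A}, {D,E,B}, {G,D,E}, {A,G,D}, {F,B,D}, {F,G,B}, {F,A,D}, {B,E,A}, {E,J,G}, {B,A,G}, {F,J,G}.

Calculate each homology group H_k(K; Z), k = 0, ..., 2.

H_0 = Z,  H_1 = Z_2,  H_2 = 0.

Take the total order A < B < D < E < F < G < J on the vertex set. Then K (dimension 2) consists of the simplices:

  0-simplices (7): A, B, D, E, F, G, J
  1-simplices (18): AB, AD, AE, AF, AG, AJ, BD, BE, BF, BG, DE, DF, DG, EG, EJ, FG, FJ, GJ
  2-simplices (12): ABE, ABG, ADF, ADG, AEJ, AFJ, BDE, BDF, BFG, DEG, EGJ, FGJ

so the chain groups are C_0 ≅ Z^7, C_1 ≅ Z^18, C_2 ≅ Z^12.

Boundary ∂_1: C_1 → C_0 maps an edge to its endpoints' difference, ∂[p,q] = q − p. For instance
  ∂AE = E − A.
The resulting 7×18 matrix has rank 6, and its Smith normal form has invariant factors (1,1,1,1,1,1).

∂_2: C_2 → C_1 maps a triangle to the signed sum of its edges. For instance
  ∂DEG = EG − DG + DE,
  ∂FGJ = GJ − FJ + FG.
This gives a 18×12 integer matrix of rank 12; reducing to Smith normal form yields diagonal entries (1,1,1,1,1,1,1,1,1,1,1,2).

Now H_k = ker ∂_k / im ∂_{k+1}, so:

  H_0: rank C_0 − rank ∂_1 = 7 − 6 = 1, and the invariant factors of ∂_1 are all 1, so H_0 = Z.
  H_1: rank ker ∂_1 − rank ∂_2 = (18 − 6) − 12 = 0, and ∂_2 has invariant factor 2 > 1, so H_1 = Z_2.
  H_2: rank ker ∂_2 − rank ∂_3 = (12 − 12) − 0 = 0, and there is no ∂_3, so H_2 = 0.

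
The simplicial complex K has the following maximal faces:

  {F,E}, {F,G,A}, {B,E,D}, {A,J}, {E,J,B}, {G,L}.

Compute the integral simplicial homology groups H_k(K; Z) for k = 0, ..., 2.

We work with the vertex ordering A < B < D < E < F < G < J < L. The simplices of K, each written with vertices in increasing order, are:

  0-simplices (8): A, B, D, E, F, G, J, L
  1-simplices (11): AF, AG, AJ, BD, BE, BJ, DE, EF, EJ, FG, GL
  2-simplices (3): AFG, BDE, BEJ

Hence C_0 ≅ Z^8, C_1 ≅ Z^11, C_2 ≅ Z^3.

The boundary map ∂_1: C_1 → C_0 maps an edge to its endpoints' difference, ∂[p,q] = q − p. For instance
  ∂BD = D − B.
As a 8×11 matrix over Z this has rank 7, with invariant factors (1,1,1,1,1,1,1).

Boundary ∂_2: C_2 → C_1 sends each 2-simplex [p,q,r] to [q,r] − [p,r] + [p,q]. For instance
  ∂BEJ = EJ − BJ + BE,
  ∂BDE = DE − BE + BD.
As a 11×3 matrix over Z this has rank 3, with invariant factors (1,1,1).

From H_k ≅ ker(∂_k) / im(∂_{k+1}) we obtain:

  H_0: rank C_0 − rank ∂_1 = 8 − 7 = 1, and the invariant factors of ∂_1 are all 1, so H_0 = Z.
  H_1: rank ker ∂_1 − rank ∂_2 = (11 − 7) − 3 = 1, and the invariant factors of ∂_2 are all 1, so H_1 = Z.
  H_2: rank ker ∂_2 − rank ∂_3 = (3 − 3) − 0 = 0, and there is no ∂_3, so H_2 = 0.

As a check, the Euler characteristic is 8 − 11 + 3 = 0, which agrees with 1 − 1 + 0 = 0.

H_0 = Z,  H_1 = Z,  H_2 = 0.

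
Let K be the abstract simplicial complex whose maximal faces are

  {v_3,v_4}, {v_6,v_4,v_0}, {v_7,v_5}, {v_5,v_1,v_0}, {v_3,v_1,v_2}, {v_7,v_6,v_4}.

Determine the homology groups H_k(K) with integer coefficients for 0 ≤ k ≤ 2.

H_0 = Z,  H_1 = Z^2,  H_2 = 0.

We work with the vertex ordering v_0 < v_1 < v_2 < v_3 < v_4 < v_5 < v_6 < v_7. The simplices of K, each written with vertices in increasing order, are:

  0-simplices (8): [v_0], [v_1], [v_2], [v_3], [v_4], [v_5], [v_6], [v_7]
  1-simplices (13): [v_0,v_1], [v_0,v_4], [v_0,v_5], [v_0,v_6], [v_1,v_2], [v_1,v_3], [v_1,v_5], [v_2,v_3], [v_3,v_4], [v_4,v_6], [v_4,v_7], [v_5,v_7], [v_6,v_7]
  2-simplices (4): [v_0,v_1,v_5], [v_0,v_4,v_6], [v_1,v_2,v_3], [v_4,v_6,v_7]

so the chain groups are C_0 ≅ Z^8, C_1 ≅ Z^13, C_2 ≅ Z^4.

∂_1: C_1 → C_0 is given by ∂[p,q] = [q] − [p]. For instance
  ∂[v_3,v_4] = [v_4] − [v_3].
As a 8×13 matrix over Z this has rank 7, with invariant factors (1,1,1,1,1,1,1).

The boundary map ∂_2: C_2 → C_1 acts by ∂[p,q,r] = [q,r] − [p,r] + [p,q]. For instance
  ∂[v_4,v_6,v_7] = [v_6,v_7] − [v_4,v_7] + [v_4,v_6],
  ∂[v_0,v_4,v_6] = [v_4,v_6] − [v_0,v_6] + [v_0,v_4].
As a 13×4 matrix over Z this has rank 4, with invariant factors (1,1,1,1).

From H_k ≅ ker(∂_k) / im(∂_{k+1}) we obtain:

  H_0: rank C_0 − rank ∂_1 = 8 − 7 = 1, and the invariant factors of ∂_1 are all 1, so H_0 = Z.
  H_1: rank ker ∂_1 − rank ∂_2 = (13 − 7) − 4 = 2, and the invariant factors of ∂_2 are all 1, so H_1 = Z^2.
  H_2: rank ker ∂_2 − rank ∂_3 = (4 − 4) − 0 = 0, and there is no ∂_3, so H_2 = 0.

As a check, the Euler characteristic is 8 − 13 + 4 = -1, which agrees with 1 − 2 + 0 = -1.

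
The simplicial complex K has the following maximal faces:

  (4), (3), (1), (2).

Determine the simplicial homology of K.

Order the vertices as 1 < 2 < 3 < 4. Listing each simplex with vertices in this order, K has dimension 0 with simplices:

  0-simplices (4): [1], [2], [3], [4]

Hence C_0 ≅ Z^4.

From H_k ≅ ker(∂_k) / im(∂_{k+1}) we obtain:

  H_0: rank C_0 − rank ∂_1 = 4 − 0 = 4, and there is no ∂_1, so H_0 = Z^4.

H_0 = Z^4.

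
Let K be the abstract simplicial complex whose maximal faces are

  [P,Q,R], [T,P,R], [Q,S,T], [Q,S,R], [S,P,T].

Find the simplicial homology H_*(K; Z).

K has 5 vertices, 10 edges, 5 triangles.
rank ∂_0 = 0, rank ∂_1 = 4 ⇒ b_0 = 5 − 0 − 4 = 1; all invariant factors of ∂_1 are 1 so no torsion. So H_0 ≅ Z.
rank ∂_1 = 4, rank ∂_2 = 5 ⇒ b_1 = 10 − 4 − 5 = 1; all invariant factors of ∂_2 are 1 so no torsion. So H_1 ≅ Z.
rank ∂_2 = 5, rank ∂_3 = 0 ⇒ b_2 = 5 − 5 − 0 = 0. So H_2 ≅ 0.

H_0 = Z,  H_1 = Z,  H_2 = 0.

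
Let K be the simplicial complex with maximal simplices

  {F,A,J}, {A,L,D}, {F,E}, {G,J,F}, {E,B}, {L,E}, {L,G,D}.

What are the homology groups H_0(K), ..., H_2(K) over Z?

Fix the vertex order A < B < D < E < F < G < J < L and write every simplex with vertices in increasing order. Then dim K = 2 and the simplices of K are:

  0-simplices (8): A, B, D, E, F, G, J, L
  1-simplices (13): AD, AF, AJ, AL, BE, DG, DL, EF, EL, FG, FJ, GJ, GL
  2-simplices (4): ADL, AFJ, DGL, FGJ

so the chain groups are C_0 ≅ Z^8, C_1 ≅ Z^13, C_2 ≅ Z^4.

∂_1: C_1 → C_0 maps an edge to its endpoints' difference, ∂[p,q] = q − p.
The resulting 8×13 matrix has rank 7, and its Smith normal form has invariant factors (1,1,1,1,1,1,1).

Boundary ∂_2: C_2 → C_1 maps a triangle to the signed sum of its edges. For instance
  ∂ADL = DL − AL + AD,
  ∂DGL = GL − DL + DG.
This gives a 13×4 integer matrix of rank 4; reducing to Smith normal form yields diagonal entries (1,1,1,1).

Now H_k = ker ∂_k / im ∂_{k+1}, so:

  H_0: rank C_0 − rank ∂_1 = 8 − 7 = 1, and the invariant factors of ∂_1 are all 1, so H_0 = Z.
  H_1: rank ker ∂_1 − rank ∂_2 = (13 − 7) − 4 = 2, and the invariant factors of ∂_2 are all 1, so H_1 = Z^2.
  H_2: rank ker ∂_2 − rank ∂_3 = (4 − 4) − 0 = 0, and there is no ∂_3, so H_2 = 0.

H_0 ≅ Z,  H_1 ≅ Z^2,  H_2 = 0.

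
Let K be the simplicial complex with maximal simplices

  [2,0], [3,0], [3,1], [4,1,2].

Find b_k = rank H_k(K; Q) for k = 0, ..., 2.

Take the total order 0 < 1 < 2 < 3 < 4 on the vertex set. Then K (dimension 2) consists of the simplices:

  0-simplices (5): [0], [1], [2], [3], [4]
  1-simplices (6): [0,2], [0,3], [1,2], [1,3], [1,4], [2,4]
  2-simplices (1): [1,2,4]

Hence C_0 ≅ Z^5, C_1 ≅ Z^6, C_2 ≅ Z^1.

The boundary map ∂_1: C_1 → C_0 maps an edge to its endpoints' difference, ∂[p,q] = q − p.
As a 5×6 matrix over Z this has rank 4, with invariant factors (1,1,1,1).

The boundary map ∂_2: C_2 → C_1 acts by ∂[p,q,r] = [q,r] − [p,r] + [p,q]. For instance
  ∂[1,2,4] = [2,4] − [1,4] + [1,2].
This gives a 6×1 integer matrix of rank 1; reducing to Smith normal form yields diagonal entries (1).

From H_k ≅ ker(∂_k) / im(∂_{k+1}) we obtain:

  H_0: rank C_0 − rank ∂_1 = 5 − 4 = 1, and the invariant factors of ∂_1 are all 1, so H_0 ≅ Z.
  H_1: rank ker ∂_1 − rank ∂_2 = (6 − 4) − 1 = 1, and the invariant factors of ∂_2 are all 1, so H_1 ≅ Z.
  H_2: rank ker ∂_2 − rank ∂_3 = (1 − 1) − 0 = 0, and there is no ∂_3, so H_2 ≅ 0.

As a check, the Euler characteristic is 5 − 6 + 1 = 0, which agrees with 1 − 1 + 0 = 0.

Hence the Betti numbers are b_0 = 1, b_1 = 1, b_2 = 0.

b_0 = 1, b_1 = 1, b_2 = 0.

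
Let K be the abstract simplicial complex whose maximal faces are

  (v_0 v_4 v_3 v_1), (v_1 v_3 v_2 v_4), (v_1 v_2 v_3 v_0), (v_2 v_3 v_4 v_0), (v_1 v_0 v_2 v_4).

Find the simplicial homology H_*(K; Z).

We work with the vertex ordering v_0 < v_1 < v_2 < v_3 < v_4. The simplices of K, each written with vertices in increasing order, are:

  0-simplices (5): [v_0], [v_1], [v_2], [v_3], [v_4]
  1-simplices (10): [v_0,v_1], [v_0,v_2], [v_0,v_3], [v_0,v_4], [v_1,v_2], [v_1,v_3], [v_1,v_4], [v_2,v_3], [v_2,v_4], [v_3,v_4]
  2-simplices (10): [v_0,v_1,v_2], [v_0,v_1,v_3], [v_0,v_1,v_4], [v_0,v_2,v_3], [v_0,v_2,v_4], [v_0,v_3,v_4], [v_1,v_2,v_3], [v_1,v_2,v_4], [v_1,v_3,v_4], [v_2,v_3,v_4]
  3-simplices (5): [v_0,v_1,v_2,v_3], [v_0,v_1,v_2,v_4], [v_0,v_1,v_3,v_4], [v_0,v_2,v_3,v_4], [v_1,v_2,v_3,v_4]

Hence C_0 ≅ Z^5, C_1 ≅ Z^10, C_2 ≅ Z^10, C_3 ≅ Z^5.

Boundary ∂_1: C_1 → C_0 is given by ∂[p,q] = [q] − [p].
As a 5×10 matrix over Z this has rank 4, with invariant factors (1,1,1,1).

The boundary map ∂_2: C_2 → C_1 sends each 2-simplex [p,q,r] to [q,r] − [p,r] + [p,q]. For instance
  ∂[v_0,v_1,v_4] = [v_1,v_4] − [v_0,v_4] + [v_0,v_1],
  ∂[v_0,v_3,v_4] = [v_3,v_4] − [v_0,v_4] + [v_0,v_3].
The 10×10 boundary matrix has rank 6 and Smith normal form diag(1,1,1,1,1,1).

The boundary map ∂_3: C_3 → C_2 sends each 3-simplex σ to the alternating sum Σ_i (−1)^i (σ with its i-th vertex removed). For instance
  ∂[v_0,v_1,v_3,v_4] = [v_1,v_3,v_4] − [v_0,v_3,v_4] + [v_0,v_1,v_4] − [v_0,v_1,v_3],
  ∂[v_0,v_1,v_2,v_3] = [v_1,v_2,v_3] − [v_0,v_2,v_3] + [v_0,v_1,v_3] − [v_0,v_1,v_2].
The resulting 10×5 matrix has rank 4, and its Smith normal form has invariant factors (1,1,1,1).

Computing H_k = (kernel of ∂_k) / (image of ∂_{k+1}):

  H_0: rank C_0 − rank ∂_1 = 5 − 4 = 1, and the invariant factors of ∂_1 are all 1, so H_0 = Z.
  H_1: rank ker ∂_1 − rank ∂_2 = (10 − 4) − 6 = 0, and the invariant factors of ∂_2 are all 1, so H_1 = 0.
  H_2: rank ker ∂_2 − rank ∂_3 = (10 − 6) − 4 = 0, and the invariant factors of ∂_3 are all 1, so H_2 = 0.
  H_3: rank ker ∂_3 − rank ∂_4 = (5 − 4) − 0 = 1, and there is no ∂_4, so H_3 = Z.

As a check, the Euler characteristic is 5 − 10 + 10 − 5 = 0, which agrees with 1 − 0 + 0 − 1 = 0.

H_0 = Z,  H_1 = 0,  H_2 = 0,  H_3 = Z.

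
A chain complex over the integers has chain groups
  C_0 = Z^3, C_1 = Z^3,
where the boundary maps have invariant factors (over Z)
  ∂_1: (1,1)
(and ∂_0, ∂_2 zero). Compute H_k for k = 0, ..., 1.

H_0: b_0 = 3 − 0 − 2 = 1; torsion from ∂_1 factors > 1: none. So H_0 ≅ Z.
H_1: b_1 = 3 − 2 − 0 = 1; torsion from ∂_2 factors > 1: none. So H_1 ≅ Z.

H_0 ≅ Z,  H_1 ≅ Z.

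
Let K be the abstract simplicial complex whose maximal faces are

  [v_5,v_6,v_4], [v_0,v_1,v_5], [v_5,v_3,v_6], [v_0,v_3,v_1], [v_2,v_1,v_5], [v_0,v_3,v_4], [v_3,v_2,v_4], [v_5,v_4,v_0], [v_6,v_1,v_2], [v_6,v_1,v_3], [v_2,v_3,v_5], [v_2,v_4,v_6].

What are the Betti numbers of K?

Fix the vertex order v_0 < v_1 < v_2 < v_3 < v_4 < v_5 < v_6 and write every simplex with vertices in increasing order. Then dim K = 2 and the simplices of K are:

  0-simplices (7): [v_0], [v_1], [v_2], [v_3], [v_4], [v_5], [v_6]
  1-simplices (18): (18 of them)
  2-simplices (12): (12 of them)

giving chain groups C_0 ≅ Z^7, C_1 ≅ Z^18, C_2 ≅ Z^12.

∂_1: C_1 → C_0 is given by ∂[p,q] = [q] − [p]. For instance
  ∂[v_1,v_5] = [v_5] − [v_1].
As a 7×18 matrix over Z this has rank 6, with invariant factors (1,1,1,1,1,1).

The boundary map ∂_2: C_2 → C_1 acts by ∂[p,q,r] = [q,r] − [p,r] + [p,q]. For instance
  ∂[v_2,v_3,v_4] = [v_3,v_4] − [v_2,v_4] + [v_2,v_3],
  ∂[v_0,v_1,v_5] = [v_1,v_5] − [v_0,v_5] + [v_0,v_1].
The 18×12 boundary matrix has rank 12 and Smith normal form diag(1,1,1,1,1,1,1,1,1,1,1,2).

Now H_k = ker ∂_k / im ∂_{k+1}, so:

  H_0: rank C_0 − rank ∂_1 = 7 − 6 = 1, and the invariant factors of ∂_1 are all 1, so H_0 = Z.
  H_1: rank ker ∂_1 − rank ∂_2 = (18 − 6) − 12 = 0, and ∂_2 has invariant factor 2 > 1, so H_1 = Z_2.
  H_2: rank ker ∂_2 − rank ∂_3 = (12 − 12) − 0 = 0, and there is no ∂_3, so H_2 = 0.

As a check, the Euler characteristic is 7 − 18 + 12 = 1, which agrees with 1 − 0 + 0 = 1.

Hence the Betti numbers are b_0 = 1, b_1 = 0, b_2 = 0.

b_0 = 1, b_1 = 0, b_2 = 0.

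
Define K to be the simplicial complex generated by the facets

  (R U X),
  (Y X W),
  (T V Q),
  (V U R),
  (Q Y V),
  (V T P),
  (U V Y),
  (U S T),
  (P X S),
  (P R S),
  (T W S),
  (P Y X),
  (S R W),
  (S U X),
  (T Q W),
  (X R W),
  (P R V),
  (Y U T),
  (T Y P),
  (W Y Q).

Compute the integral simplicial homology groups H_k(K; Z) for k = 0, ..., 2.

H_0 = Z,  H_1 = Z ⊕ Z/2,  H_2 = 0.

We work with the vertex ordering P < Q < R < S < T < U < V < W < X < Y. The simplices of K, each written with vertices in increasing order, are:

  0-simplices (10): P, Q, R, S, T, U, V, W, X, Y
  1-simplices (30): PR, PS, PT, PV, PX, PY, QT, QV, QW, QY, RS, RU, RV, RW, RX, ST, SU, SW, SX, TU, TV, TW, TY, UV, UX, UY, VY, WX, WY, XY
  2-simplices (20): PRS, PRV, PSX, PTV, PTY, PXY, QTV, QTW, QVY, QWY, RSW, RUV, RUX, RWX, STU, STW, SUX, TUY, UVY, WXY

so the chain groups are C_0 ≅ Z^10, C_1 ≅ Z^30, C_2 ≅ Z^20.

∂_1: C_1 → C_0 sends each edge [p,q] (with p < q) to q − p.
As a 10×30 matrix over Z this has rank 9, with invariant factors (1,1,1,1,1,1,1,1,1).

Boundary ∂_2: C_2 → C_1 acts by ∂[p,q,r] = [q,r] − [p,r] + [p,q]. For instance
  ∂TUY = UY − TY + TU,
  ∂PRV = RV − PV + PR.
As a 30×20 matrix over Z this has rank 20, with invariant factors (1,1,1,1,1,1,1,1,1,1,1,1,1,1,1,1,1,1,1,2).

Reading off H_k = ker ∂_k / im ∂_{k+1}:

  H_0: rank C_0 − rank ∂_1 = 10 − 9 = 1, and the invariant factors of ∂_1 are all 1, so H_0 = Z.
  H_1: rank ker ∂_1 − rank ∂_2 = (30 − 9) − 20 = 1, and ∂_2 has invariant factor 2 > 1, so H_1 = Z ⊕ Z/2.
  H_2: rank ker ∂_2 − rank ∂_3 = (20 − 20) − 0 = 0, and there is no ∂_3, so H_2 = 0.

As a check, the Euler characteristic is 10 − 30 + 20 = 0, which agrees with 1 − 1 + 0 = 0.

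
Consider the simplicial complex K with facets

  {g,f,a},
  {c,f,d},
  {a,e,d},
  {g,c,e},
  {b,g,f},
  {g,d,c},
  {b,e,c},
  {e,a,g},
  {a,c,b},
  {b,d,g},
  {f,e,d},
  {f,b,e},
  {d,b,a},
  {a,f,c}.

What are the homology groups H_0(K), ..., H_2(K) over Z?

Fix the vertex order a < b < c < d < e < f < g and write every simplex with vertices in increasing order. Then dim K = 2 and the simplices of K are:

  0-simplices (7): a, b, c, d, e, f, g
  1-simplices (21): ab, ac, ad, ae, af, ag, bc, bd, be, bf, bg, cd, ce, cf, cg, de, df, dg, ef, eg, fg
  2-simplices (14): abc, abd, acf, ade, aeg, afg, bce, bdg, bef, bfg, cdf, cdg, ceg, def

Hence C_0 ≅ Z^7, C_1 ≅ Z^21, C_2 ≅ Z^14.

The boundary map ∂_1: C_1 → C_0 is given by ∂[p,q] = [q] − [p]. For instance
  ∂ef = f − e.
The resulting 7×21 matrix has rank 6, and its Smith normal form has invariant factors (1,1,1,1,1,1).

Boundary ∂_2: C_2 → C_1 acts by ∂[p,q,r] = [q,r] − [p,r] + [p,q]. For instance
  ∂cdf = df − cf + cd,
  ∂bdg = dg − bg + bd.
The resulting 21×14 matrix has rank 13, and its Smith normal form has invariant factors (1,1,1,1,1,1,1,1,1,1,1,1,1).

Now H_k = ker ∂_k / im ∂_{k+1}, so:

  H_0: rank C_0 − rank ∂_1 = 7 − 6 = 1, and the invariant factors of ∂_1 are all 1, so H_0 ≅ Z.
  H_1: rank ker ∂_1 − rank ∂_2 = (21 − 6) − 13 = 2, and the invariant factors of ∂_2 are all 1, so H_1 ≅ Z^2.
  H_2: rank ker ∂_2 − rank ∂_3 = (14 − 13) − 0 = 1, and there is no ∂_3, so H_2 ≅ Z.

As a check, the Euler characteristic is 7 − 21 + 14 = 0, which agrees with 1 − 2 + 1 = 0.
(K is a triangulation of the torus T^2.)

H_0 ≅ Z,  H_1 ≅ Z^2,  H_2 ≅ Z.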